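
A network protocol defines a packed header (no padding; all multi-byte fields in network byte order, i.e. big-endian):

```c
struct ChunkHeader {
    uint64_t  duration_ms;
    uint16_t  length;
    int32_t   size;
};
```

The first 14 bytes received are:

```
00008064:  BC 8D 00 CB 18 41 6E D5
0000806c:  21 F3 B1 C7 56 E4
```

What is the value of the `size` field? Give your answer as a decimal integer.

-1312336156

`size` follows `duration_ms` (8 B), `length` (2 B), so it starts at offset 8 + 2 = 10 and occupies 4 bytes.
Bytes at offsets 10..13: B1 C7 56 E4.
In big-endian order the high byte comes first in memory.
The bytes are already most-significant first: 0xB1C756E4.
Top bit is set, so as a signed 32-bit value this is 0xB1C756E4 − 2^32 = -1312336156.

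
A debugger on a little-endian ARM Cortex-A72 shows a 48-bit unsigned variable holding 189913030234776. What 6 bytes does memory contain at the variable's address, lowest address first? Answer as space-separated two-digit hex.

189913030234776 in hexadecimal, padded to 48 bits, is 0xACB992B49298.
Split into bytes (most-significant first): AC B9 92 B4 92 98.
In little-endian order the low byte comes first in memory.
So at ascending addresses the bytes are 98 92 B4 92 B9 AC.

98 92 B4 92 B9 AC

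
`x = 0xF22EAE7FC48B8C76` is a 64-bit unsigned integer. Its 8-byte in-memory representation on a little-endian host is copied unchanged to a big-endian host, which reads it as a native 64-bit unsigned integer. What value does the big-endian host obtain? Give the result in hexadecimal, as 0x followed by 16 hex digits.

0x768C8BC47FAE2EF2

Stored little-endian, the bytes at ascending addresses are 76 8C 8B C4 7F AE 2E F2.
Read back as big-endian, the last byte is least significant, giving 0x768C8BC47FAE2EF2.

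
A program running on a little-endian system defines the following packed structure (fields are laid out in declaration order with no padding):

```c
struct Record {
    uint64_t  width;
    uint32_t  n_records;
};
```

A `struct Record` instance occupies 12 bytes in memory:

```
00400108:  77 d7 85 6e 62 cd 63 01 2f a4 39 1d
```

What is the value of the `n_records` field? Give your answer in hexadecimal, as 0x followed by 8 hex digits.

`n_records` follows `width` (8 bytes), so it starts at byte offset 8 and occupies 4 bytes.
Bytes at offsets 8..11: 2F A4 39 1D.
In little-endian order the low byte comes first in memory.
Reassemble most-significant byte first: 1D 39 A4 2F → 0x1D39A42F.

0x1D39A42F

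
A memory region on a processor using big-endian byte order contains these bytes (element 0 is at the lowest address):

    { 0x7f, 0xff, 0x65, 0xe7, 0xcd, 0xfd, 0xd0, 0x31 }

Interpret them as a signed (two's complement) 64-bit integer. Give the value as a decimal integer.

9223202608145879089

Big-endian: lowest address holds the most-significant byte.
The bytes are already most-significant first: 0x7FFF65E7CDFDD031.
0x7FFF65E7CDFDD031 = 9223202608145879089.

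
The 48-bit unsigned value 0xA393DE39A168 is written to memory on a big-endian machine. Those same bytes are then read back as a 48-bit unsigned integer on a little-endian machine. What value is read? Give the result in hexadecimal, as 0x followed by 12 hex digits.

0x68A139DE93A3

Stored big-endian, the bytes at ascending addresses are A3 93 DE 39 A1 68.
Read back as little-endian, the first byte is least significant, giving 0x68A139DE93A3.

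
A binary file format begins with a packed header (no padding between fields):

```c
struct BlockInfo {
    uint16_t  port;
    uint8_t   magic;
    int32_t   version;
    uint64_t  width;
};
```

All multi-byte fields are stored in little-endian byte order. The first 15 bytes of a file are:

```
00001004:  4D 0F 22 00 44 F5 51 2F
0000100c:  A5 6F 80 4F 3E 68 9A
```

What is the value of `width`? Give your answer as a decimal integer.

11126211390596949295

`width` follows `port` (2 B), `magic` (1 B), `version` (4 B), so it starts at offset 2 + 1 + 4 = 7 and occupies 8 bytes.
Bytes at offsets 7..14: 2F A5 6F 80 4F 3E 68 9A.
Little-endian: lowest address holds the least-significant byte.
Reassemble most-significant byte first: 9A 68 3E 4F 80 6F A5 2F → 0x9A683E4F806FA52F.
0x9A683E4F806FA52F = 11126211390596949295.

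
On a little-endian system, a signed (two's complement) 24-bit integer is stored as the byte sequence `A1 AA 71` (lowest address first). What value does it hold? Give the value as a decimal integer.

Little-endian stores the least-significant byte at the lowest address.
Reassemble most-significant byte first: 71 AA A1 → 0x71AAA1.
0x71AAA1 = 7449249.

7449249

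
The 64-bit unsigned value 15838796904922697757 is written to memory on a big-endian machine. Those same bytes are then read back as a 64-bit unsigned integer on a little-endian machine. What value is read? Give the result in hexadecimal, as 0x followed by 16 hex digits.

0x1D507913DEB5CEDB

15838796904922697757 in 64-bit hexadecimal is 0xDBCEB5DE1379501D.
Stored big-endian, the bytes at ascending addresses are DB CE B5 DE 13 79 50 1D.
Read back as little-endian, the first byte is least significant, giving 0x1D507913DEB5CEDB.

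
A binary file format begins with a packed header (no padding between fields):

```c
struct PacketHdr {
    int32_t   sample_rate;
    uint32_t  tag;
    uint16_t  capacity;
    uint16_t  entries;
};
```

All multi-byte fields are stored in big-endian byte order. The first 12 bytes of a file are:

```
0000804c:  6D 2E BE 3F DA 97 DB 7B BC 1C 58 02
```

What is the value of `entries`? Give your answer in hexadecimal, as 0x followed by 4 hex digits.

`entries` follows `sample_rate` (4 B), `tag` (4 B), `capacity` (2 B), so it starts at offset 4 + 4 + 2 = 10 and occupies 2 bytes.
Bytes at offsets 10..11: 58 02.
Big-endian: lowest address holds the most-significant byte.
The bytes are already most-significant first: 0x5802.

0x5802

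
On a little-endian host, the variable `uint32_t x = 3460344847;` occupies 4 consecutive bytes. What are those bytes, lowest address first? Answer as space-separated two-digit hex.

3460344847 in hexadecimal, padded to 32 bits, is 0xCE40AC0F.
Split into bytes (most-significant first): CE 40 AC 0F.
Little-endian stores the least-significant byte at the lowest address.
So at ascending addresses the bytes are 0F AC 40 CE.

0F AC 40 CE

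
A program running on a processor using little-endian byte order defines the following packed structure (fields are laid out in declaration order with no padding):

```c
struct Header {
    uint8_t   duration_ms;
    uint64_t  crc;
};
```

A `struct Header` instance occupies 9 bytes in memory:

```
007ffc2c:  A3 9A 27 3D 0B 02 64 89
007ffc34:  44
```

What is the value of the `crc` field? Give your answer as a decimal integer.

4938588426329728922

`crc` follows `duration_ms` (1 byte), so it starts at byte offset 1 and occupies 8 bytes.
Bytes at offsets 1..8: 9A 27 3D 0B 02 64 89 44.
In little-endian order the low byte comes first in memory.
Reassemble most-significant byte first: 44 89 64 02 0B 3D 27 9A → 0x448964020B3D279A.
0x448964020B3D279A = 4938588426329728922.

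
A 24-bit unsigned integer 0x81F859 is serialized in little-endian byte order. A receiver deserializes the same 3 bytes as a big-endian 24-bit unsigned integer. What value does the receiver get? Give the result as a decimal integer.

Stored little-endian, the bytes at ascending addresses are 59 F8 81.
Read back as big-endian, the last byte is least significant, giving 0x59F881.
0x59F881 = 5896321.

5896321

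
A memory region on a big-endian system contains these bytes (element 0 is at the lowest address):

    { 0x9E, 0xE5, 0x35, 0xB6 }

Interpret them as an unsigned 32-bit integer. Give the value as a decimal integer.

2665821622

In big-endian order the high byte comes first in memory.
The bytes are already most-significant first: 0x9EE535B6.
0x9EE535B6 = 2665821622.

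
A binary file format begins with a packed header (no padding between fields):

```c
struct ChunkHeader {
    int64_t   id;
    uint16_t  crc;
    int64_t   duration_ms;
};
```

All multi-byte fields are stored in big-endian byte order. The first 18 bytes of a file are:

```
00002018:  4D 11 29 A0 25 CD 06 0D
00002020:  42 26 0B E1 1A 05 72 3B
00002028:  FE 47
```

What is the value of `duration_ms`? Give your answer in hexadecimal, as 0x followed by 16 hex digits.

0x0BE11A05723BFE47

`duration_ms` follows `id` (8 B), `crc` (2 B), so it starts at offset 8 + 2 = 10 and occupies 8 bytes.
Bytes at offsets 10..17: 0B E1 1A 05 72 3B FE 47.
Big-endian stores the most-significant byte at the lowest address.
The bytes are already most-significant first: 0x0BE11A05723BFE47.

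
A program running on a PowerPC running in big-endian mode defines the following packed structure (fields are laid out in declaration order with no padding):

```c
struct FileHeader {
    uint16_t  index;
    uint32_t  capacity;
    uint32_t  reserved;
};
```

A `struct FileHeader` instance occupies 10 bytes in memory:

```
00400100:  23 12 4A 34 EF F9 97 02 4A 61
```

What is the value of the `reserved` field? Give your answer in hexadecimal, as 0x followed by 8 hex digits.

0x97024A61

`reserved` follows `index` (2 B), `capacity` (4 B), so it starts at offset 2 + 4 = 6 and occupies 4 bytes.
Bytes at offsets 6..9: 97 02 4A 61.
Big-endian: lowest address holds the most-significant byte.
The bytes are already most-significant first: 0x97024A61.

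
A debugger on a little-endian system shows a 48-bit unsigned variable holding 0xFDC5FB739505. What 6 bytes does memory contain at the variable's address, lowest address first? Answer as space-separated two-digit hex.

Split into bytes (most-significant first): FD C5 FB 73 95 05.
Little-endian: lowest address holds the least-significant byte.
So at ascending addresses the bytes are 05 95 73 FB C5 FD.

05 95 73 FB C5 FD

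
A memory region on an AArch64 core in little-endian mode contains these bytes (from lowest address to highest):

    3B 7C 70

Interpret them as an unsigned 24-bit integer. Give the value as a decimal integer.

Little-endian: lowest address holds the least-significant byte.
Reassemble most-significant byte first: 70 7C 3B → 0x707C3B.
0x707C3B = 7371835.

7371835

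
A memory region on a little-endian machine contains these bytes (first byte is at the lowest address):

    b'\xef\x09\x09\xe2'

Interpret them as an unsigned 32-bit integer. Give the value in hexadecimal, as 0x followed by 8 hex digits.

Little-endian: lowest address holds the least-significant byte.
Reassemble most-significant byte first: E2 09 09 EF → 0xE20909EF.

0xE20909EF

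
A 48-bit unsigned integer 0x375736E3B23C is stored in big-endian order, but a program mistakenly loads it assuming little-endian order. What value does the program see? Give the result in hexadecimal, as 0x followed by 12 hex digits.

Stored big-endian, the bytes at ascending addresses are 37 57 36 E3 B2 3C.
Read back as little-endian, the first byte is least significant, giving 0x3CB2E3365737.

0x3CB2E3365737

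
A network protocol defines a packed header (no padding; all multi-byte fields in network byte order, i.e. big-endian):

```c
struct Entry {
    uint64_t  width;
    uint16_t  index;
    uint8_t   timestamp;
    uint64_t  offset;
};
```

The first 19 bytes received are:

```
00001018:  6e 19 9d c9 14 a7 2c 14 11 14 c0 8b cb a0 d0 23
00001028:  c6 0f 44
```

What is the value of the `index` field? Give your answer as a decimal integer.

4372

`index` follows `width` (8 bytes), so it starts at byte offset 8 and occupies 2 bytes.
Bytes at offsets 8..9: 11 14.
In big-endian order the high byte comes first in memory.
The bytes are already most-significant first: 0x1114.
0x1114 = 4372.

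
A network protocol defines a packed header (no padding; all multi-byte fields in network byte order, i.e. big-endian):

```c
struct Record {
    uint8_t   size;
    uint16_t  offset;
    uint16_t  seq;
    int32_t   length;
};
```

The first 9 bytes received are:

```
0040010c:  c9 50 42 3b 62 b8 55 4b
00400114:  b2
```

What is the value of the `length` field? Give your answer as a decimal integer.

`length` follows `size` (1 B), `offset` (2 B), `seq` (2 B), so it starts at offset 1 + 2 + 2 = 5 and occupies 4 bytes.
Bytes at offsets 5..8: B8 55 4B B2.
Big-endian: lowest address holds the most-significant byte.
The bytes are already most-significant first: 0xB8554BB2.
Top bit is set, so as a signed 32-bit value this is 0xB8554BB2 − 2^32 = -1202369614.

-1202369614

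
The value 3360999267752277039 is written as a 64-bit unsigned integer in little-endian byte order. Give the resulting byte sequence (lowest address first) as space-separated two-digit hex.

2F F4 B8 D4 06 AB A4 2E

3360999267752277039 in hexadecimal, padded to 64 bits, is 0x2EA4AB06D4B8F42F.
Split into bytes (most-significant first): 2E A4 AB 06 D4 B8 F4 2F.
Little-endian stores the least-significant byte at the lowest address.
So at ascending addresses the bytes are 2F F4 B8 D4 06 AB A4 2E.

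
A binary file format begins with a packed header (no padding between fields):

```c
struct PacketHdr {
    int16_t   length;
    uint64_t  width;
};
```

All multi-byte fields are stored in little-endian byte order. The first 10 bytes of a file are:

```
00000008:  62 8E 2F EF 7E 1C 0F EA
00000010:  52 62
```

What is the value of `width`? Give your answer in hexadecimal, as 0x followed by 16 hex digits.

`width` follows `length` (2 bytes), so it starts at byte offset 2 and occupies 8 bytes.
Bytes at offsets 2..9: 2F EF 7E 1C 0F EA 52 62.
In little-endian order the low byte comes first in memory.
Reassemble most-significant byte first: 62 52 EA 0F 1C 7E EF 2F → 0x6252EA0F1C7EEF2F.

0x6252EA0F1C7EEF2F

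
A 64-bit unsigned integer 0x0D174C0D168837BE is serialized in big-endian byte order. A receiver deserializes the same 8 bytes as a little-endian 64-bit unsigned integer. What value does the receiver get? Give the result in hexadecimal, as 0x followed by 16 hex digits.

Stored big-endian, the bytes at ascending addresses are 0D 17 4C 0D 16 88 37 BE.
Read back as little-endian, the first byte is least significant, giving 0xBE3788160D4C170D.

0xBE3788160D4C170D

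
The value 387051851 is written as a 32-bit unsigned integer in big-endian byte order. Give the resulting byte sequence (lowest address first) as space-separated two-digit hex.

17 11 F1 4B

387051851 in hexadecimal, padded to 32 bits, is 0x1711F14B.
Split into bytes (most-significant first): 17 11 F1 4B.
Big-endian: lowest address holds the most-significant byte.
So the memory order matches the most-significant-first order: 17 11 F1 4B.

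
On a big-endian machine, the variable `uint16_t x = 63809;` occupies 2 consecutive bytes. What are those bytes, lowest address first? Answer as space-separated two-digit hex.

F9 41

63809 in hexadecimal, padded to 16 bits, is 0xF941.
Split into bytes (most-significant first): F9 41.
Big-endian stores the most-significant byte at the lowest address.
So the memory order matches the most-significant-first order: F9 41.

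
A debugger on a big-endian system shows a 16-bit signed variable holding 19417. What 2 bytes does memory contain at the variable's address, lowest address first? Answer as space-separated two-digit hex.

19417 in hexadecimal, padded to 16 bits, is 0x4BD9.
Split into bytes (most-significant first): 4B D9.
Big-endian stores the most-significant byte at the lowest address.
So the memory order matches the most-significant-first order: 4B D9.

4B D9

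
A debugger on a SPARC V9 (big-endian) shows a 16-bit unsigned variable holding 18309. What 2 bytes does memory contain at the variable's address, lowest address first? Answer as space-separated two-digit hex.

18309 in hexadecimal, padded to 16 bits, is 0x4785.
Split into bytes (most-significant first): 47 85.
Big-endian stores the most-significant byte at the lowest address.
So the memory order matches the most-significant-first order: 47 85.

47 85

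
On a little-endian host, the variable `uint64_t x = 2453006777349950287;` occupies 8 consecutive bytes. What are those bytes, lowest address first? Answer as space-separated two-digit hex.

4F CB 91 DB AA D4 0A 22

2453006777349950287 in hexadecimal, padded to 64 bits, is 0x220AD4AADB91CB4F.
Split into bytes (most-significant first): 22 0A D4 AA DB 91 CB 4F.
Little-endian stores the least-significant byte at the lowest address.
So at ascending addresses the bytes are 4F CB 91 DB AA D4 0A 22.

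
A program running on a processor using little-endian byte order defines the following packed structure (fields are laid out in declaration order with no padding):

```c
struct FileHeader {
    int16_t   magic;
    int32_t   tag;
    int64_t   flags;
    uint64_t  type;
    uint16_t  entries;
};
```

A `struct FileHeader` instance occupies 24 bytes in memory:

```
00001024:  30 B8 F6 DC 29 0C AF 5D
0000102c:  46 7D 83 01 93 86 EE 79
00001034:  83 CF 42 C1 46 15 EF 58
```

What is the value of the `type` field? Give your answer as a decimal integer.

`type` follows `magic` (2 B), `tag` (4 B), `flags` (8 B), so it starts at offset 2 + 4 + 8 = 14 and occupies 8 bytes.
Bytes at offsets 14..21: EE 79 83 CF 42 C1 46 15.
Little-endian stores the least-significant byte at the lowest address.
Reassemble most-significant byte first: 15 46 C1 42 CF 83 79 EE → 0x1546C142CF8379EE.
0x1546C142CF8379EE = 1533125215859735022.

1533125215859735022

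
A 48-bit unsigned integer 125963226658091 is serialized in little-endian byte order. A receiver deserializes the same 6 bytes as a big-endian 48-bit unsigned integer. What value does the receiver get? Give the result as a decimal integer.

47508262326386

125963226658091 in 48-bit hexadecimal is 0x72901961352B.
Stored little-endian, the bytes at ascending addresses are 2B 35 61 19 90 72.
Read back as big-endian, the last byte is least significant, giving 0x2B3561199072.
0x2B3561199072 = 47508262326386.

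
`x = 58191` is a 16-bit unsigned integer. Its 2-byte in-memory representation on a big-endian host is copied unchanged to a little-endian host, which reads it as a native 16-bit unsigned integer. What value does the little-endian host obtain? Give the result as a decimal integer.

58191 in 16-bit hexadecimal is 0xE34F.
Stored big-endian, the bytes at ascending addresses are E3 4F.
Read back as little-endian, the first byte is least significant, giving 0x4FE3.
0x4FE3 = 20451.

20451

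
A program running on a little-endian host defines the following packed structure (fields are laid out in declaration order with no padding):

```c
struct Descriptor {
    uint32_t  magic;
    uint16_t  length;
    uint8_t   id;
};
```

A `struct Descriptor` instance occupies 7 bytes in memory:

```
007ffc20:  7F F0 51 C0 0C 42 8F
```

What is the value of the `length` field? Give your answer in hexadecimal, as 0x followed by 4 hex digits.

0x420C

`length` follows `magic` (4 bytes), so it starts at byte offset 4 and occupies 2 bytes.
Bytes at offsets 4..5: 0C 42.
Little-endian stores the least-significant byte at the lowest address.
Reassemble most-significant byte first: 42 0C → 0x420C.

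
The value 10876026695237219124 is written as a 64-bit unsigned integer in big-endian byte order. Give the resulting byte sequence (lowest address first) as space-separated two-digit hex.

10876026695237219124 in hexadecimal, padded to 64 bits, is 0x96EF68A7D947B334.
Split into bytes (most-significant first): 96 EF 68 A7 D9 47 B3 34.
In big-endian order the high byte comes first in memory.
So the memory order matches the most-significant-first order: 96 EF 68 A7 D9 47 B3 34.

96 EF 68 A7 D9 47 B3 34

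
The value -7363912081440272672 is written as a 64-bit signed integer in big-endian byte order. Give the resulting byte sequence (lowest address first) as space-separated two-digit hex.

Two's complement of -7363912081440272672 in 64 bits: 7363912081440272672 = 0x6631DF05BB747120; invert → 0x99CE20FA448B8EDF; add 1 → 0x99CE20FA448B8EE0.
Split into bytes (most-significant first): 99 CE 20 FA 44 8B 8E E0.
In big-endian order the high byte comes first in memory.
So the memory order matches the most-significant-first order: 99 CE 20 FA 44 8B 8E E0.

99 CE 20 FA 44 8B 8E E0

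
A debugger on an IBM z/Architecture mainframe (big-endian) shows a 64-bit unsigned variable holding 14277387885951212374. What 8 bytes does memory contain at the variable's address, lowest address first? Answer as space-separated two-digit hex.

14277387885951212374 in hexadecimal, padded to 64 bits, is 0xC62378A32E965B56.
Split into bytes (most-significant first): C6 23 78 A3 2E 96 5B 56.
Big-endian: lowest address holds the most-significant byte.
So the memory order matches the most-significant-first order: C6 23 78 A3 2E 96 5B 56.

C6 23 78 A3 2E 96 5B 56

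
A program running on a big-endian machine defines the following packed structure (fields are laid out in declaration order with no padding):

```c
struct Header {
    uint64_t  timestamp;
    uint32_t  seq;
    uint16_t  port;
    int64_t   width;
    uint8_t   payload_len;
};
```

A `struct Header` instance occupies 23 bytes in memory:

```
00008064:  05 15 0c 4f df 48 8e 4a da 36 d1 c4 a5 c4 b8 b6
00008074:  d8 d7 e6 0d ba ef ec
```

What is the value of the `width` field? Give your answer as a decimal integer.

-5136679903180244241

`width` follows `timestamp` (8 B), `seq` (4 B), `port` (2 B), so it starts at offset 8 + 4 + 2 = 14 and occupies 8 bytes.
Bytes at offsets 14..21: B8 B6 D8 D7 E6 0D BA EF.
Big-endian stores the most-significant byte at the lowest address.
The bytes are already most-significant first: 0xB8B6D8D7E60DBAEF.
Top bit is set, so as a signed 64-bit value this is 0xB8B6D8D7E60DBAEF − 2^64 = -5136679903180244241.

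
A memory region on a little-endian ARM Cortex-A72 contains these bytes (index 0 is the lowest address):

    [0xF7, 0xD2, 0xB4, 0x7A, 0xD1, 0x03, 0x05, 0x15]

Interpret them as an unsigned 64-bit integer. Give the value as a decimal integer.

1514621047921758967

In little-endian order the low byte comes first in memory.
Reassemble most-significant byte first: 15 05 03 D1 7A B4 D2 F7 → 0x150503D17AB4D2F7.
0x150503D17AB4D2F7 = 1514621047921758967.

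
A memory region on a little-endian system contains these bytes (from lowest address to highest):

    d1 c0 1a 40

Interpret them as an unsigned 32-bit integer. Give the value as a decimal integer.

Little-endian stores the least-significant byte at the lowest address.
Reassemble most-significant byte first: 40 1A C0 D1 → 0x401AC0D1.
0x401AC0D1 = 1075495121.

1075495121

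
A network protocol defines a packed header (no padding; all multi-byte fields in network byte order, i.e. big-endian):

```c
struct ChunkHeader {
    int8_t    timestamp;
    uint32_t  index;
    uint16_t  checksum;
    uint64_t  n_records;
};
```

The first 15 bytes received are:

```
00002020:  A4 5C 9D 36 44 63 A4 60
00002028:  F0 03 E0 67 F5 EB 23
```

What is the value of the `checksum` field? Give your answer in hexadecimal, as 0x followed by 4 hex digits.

`checksum` follows `timestamp` (1 B), `index` (4 B), so it starts at offset 1 + 4 = 5 and occupies 2 bytes.
Bytes at offsets 5..6: 63 A4.
In big-endian order the high byte comes first in memory.
The bytes are already most-significant first: 0x63A4.

0x63A4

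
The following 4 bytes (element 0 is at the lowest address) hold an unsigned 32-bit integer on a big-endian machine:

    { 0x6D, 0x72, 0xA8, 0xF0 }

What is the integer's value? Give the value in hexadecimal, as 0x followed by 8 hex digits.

In big-endian order the high byte comes first in memory.
The bytes are already most-significant first: 0x6D72A8F0.

0x6D72A8F0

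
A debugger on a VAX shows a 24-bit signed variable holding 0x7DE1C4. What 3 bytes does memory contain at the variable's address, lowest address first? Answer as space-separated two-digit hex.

C4 E1 7D

Split into bytes (most-significant first): 7D E1 C4.
Little-endian: lowest address holds the least-significant byte.
So at ascending addresses the bytes are C4 E1 7D.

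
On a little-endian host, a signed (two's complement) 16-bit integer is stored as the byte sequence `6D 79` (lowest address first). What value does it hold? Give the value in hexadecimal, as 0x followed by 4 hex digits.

0x796D

Little-endian stores the least-significant byte at the lowest address.
Reassemble most-significant byte first: 79 6D → 0x796D.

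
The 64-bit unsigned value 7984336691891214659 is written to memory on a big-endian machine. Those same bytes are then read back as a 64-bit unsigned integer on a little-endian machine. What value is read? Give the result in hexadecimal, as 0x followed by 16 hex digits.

7984336691891214659 in 64-bit hexadecimal is 0x6ECE0FEB1F4B1943.
Stored big-endian, the bytes at ascending addresses are 6E CE 0F EB 1F 4B 19 43.
Read back as little-endian, the first byte is least significant, giving 0x43194B1FEB0FCE6E.

0x43194B1FEB0FCE6E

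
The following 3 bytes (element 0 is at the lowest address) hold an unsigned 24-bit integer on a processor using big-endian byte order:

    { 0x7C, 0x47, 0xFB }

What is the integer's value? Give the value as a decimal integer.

Big-endian stores the most-significant byte at the lowest address.
The bytes are already most-significant first: 0x7C47FB.
0x7C47FB = 8144891.

8144891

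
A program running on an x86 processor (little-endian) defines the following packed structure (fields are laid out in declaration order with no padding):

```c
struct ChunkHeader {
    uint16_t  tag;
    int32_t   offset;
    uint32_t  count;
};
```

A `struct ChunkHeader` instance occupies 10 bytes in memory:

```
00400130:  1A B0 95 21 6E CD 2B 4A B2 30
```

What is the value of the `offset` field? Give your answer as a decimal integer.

-848420459

`offset` follows `tag` (2 bytes), so it starts at byte offset 2 and occupies 4 bytes.
Bytes at offsets 2..5: 95 21 6E CD.
In little-endian order the low byte comes first in memory.
Reassemble most-significant byte first: CD 6E 21 95 → 0xCD6E2195.
Top bit is set, so as a signed 32-bit value this is 0xCD6E2195 − 2^32 = -848420459.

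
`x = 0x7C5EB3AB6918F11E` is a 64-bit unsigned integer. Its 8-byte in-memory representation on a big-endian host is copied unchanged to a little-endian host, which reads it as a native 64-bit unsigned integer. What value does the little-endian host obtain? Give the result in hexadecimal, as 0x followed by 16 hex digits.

0x1EF11869ABB35E7C

Stored big-endian, the bytes at ascending addresses are 7C 5E B3 AB 69 18 F1 1E.
Read back as little-endian, the first byte is least significant, giving 0x1EF11869ABB35E7C.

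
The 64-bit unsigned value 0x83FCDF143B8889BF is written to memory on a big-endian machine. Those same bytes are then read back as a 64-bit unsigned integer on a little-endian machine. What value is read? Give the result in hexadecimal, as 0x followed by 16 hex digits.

Stored big-endian, the bytes at ascending addresses are 83 FC DF 14 3B 88 89 BF.
Read back as little-endian, the first byte is least significant, giving 0xBF89883B14DFFC83.

0xBF89883B14DFFC83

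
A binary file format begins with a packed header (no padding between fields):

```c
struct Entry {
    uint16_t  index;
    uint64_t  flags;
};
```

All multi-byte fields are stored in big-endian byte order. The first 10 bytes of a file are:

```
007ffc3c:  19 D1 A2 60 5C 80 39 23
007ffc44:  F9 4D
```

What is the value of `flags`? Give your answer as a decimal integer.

`flags` follows `index` (2 bytes), so it starts at byte offset 2 and occupies 8 bytes.
Bytes at offsets 2..9: A2 60 5C 80 39 23 F9 4D.
Big-endian stores the most-significant byte at the lowest address.
The bytes are already most-significant first: 0xA2605C803923F94D.
0xA2605C803923F94D = 11700453537692776781.

11700453537692776781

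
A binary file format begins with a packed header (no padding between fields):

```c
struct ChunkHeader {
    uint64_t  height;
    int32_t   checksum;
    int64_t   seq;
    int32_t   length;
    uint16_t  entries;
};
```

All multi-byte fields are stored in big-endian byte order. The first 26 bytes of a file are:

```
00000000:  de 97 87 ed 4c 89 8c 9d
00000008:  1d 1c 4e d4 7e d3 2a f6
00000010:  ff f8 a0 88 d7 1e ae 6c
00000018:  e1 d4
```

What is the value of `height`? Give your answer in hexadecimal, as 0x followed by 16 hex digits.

0xDE9787ED4C898C9D

`height` is the first field, at byte offset 0, occupying 8 bytes.
Bytes at offsets 0..7: DE 97 87 ED 4C 89 8C 9D.
Big-endian stores the most-significant byte at the lowest address.
The bytes are already most-significant first: 0xDE9787ED4C898C9D.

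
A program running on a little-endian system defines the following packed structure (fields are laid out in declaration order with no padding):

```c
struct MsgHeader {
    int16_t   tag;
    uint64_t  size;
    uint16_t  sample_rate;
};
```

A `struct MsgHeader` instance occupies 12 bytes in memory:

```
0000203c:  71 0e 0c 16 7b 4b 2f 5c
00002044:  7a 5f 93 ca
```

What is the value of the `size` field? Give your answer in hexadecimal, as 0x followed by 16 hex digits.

0x5F7A5C2F4B7B160C

`size` follows `tag` (2 bytes), so it starts at byte offset 2 and occupies 8 bytes.
Bytes at offsets 2..9: 0C 16 7B 4B 2F 5C 7A 5F.
In little-endian order the low byte comes first in memory.
Reassemble most-significant byte first: 5F 7A 5C 2F 4B 7B 16 0C → 0x5F7A5C2F4B7B160C.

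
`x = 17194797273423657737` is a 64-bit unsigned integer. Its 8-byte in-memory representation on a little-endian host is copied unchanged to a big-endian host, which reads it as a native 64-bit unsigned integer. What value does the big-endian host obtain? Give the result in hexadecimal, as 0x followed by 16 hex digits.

0x09BB45AB0431A0EE

17194797273423657737 in 64-bit hexadecimal is 0xEEA03104AB45BB09.
Stored little-endian, the bytes at ascending addresses are 09 BB 45 AB 04 31 A0 EE.
Read back as big-endian, the last byte is least significant, giving 0x09BB45AB0431A0EE.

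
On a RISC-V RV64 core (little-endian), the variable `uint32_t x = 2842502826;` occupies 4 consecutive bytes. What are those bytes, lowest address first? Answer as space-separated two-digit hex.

AA 26 6D A9

2842502826 in hexadecimal, padded to 32 bits, is 0xA96D26AA.
Split into bytes (most-significant first): A9 6D 26 AA.
Little-endian stores the least-significant byte at the lowest address.
So at ascending addresses the bytes are AA 26 6D A9.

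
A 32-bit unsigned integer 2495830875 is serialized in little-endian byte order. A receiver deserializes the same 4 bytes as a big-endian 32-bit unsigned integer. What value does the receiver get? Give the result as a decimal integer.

2495830875 in 32-bit hexadecimal is 0x94C35B5B.
Stored little-endian, the bytes at ascending addresses are 5B 5B C3 94.
Read back as big-endian, the last byte is least significant, giving 0x5B5BC394.
0x5B5BC394 = 1532740500.

1532740500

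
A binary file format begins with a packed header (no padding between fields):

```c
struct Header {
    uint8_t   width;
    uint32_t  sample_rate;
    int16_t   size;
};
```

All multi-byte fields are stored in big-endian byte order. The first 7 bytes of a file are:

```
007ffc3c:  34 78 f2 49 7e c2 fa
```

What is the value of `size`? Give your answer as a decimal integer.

`size` follows `width` (1 B), `sample_rate` (4 B), so it starts at offset 1 + 4 = 5 and occupies 2 bytes.
Bytes at offsets 5..6: C2 FA.
Big-endian stores the most-significant byte at the lowest address.
The bytes are already most-significant first: 0xC2FA.
Top bit is set, so as a signed 16-bit value this is 0xC2FA − 2^16 = -15622.

-15622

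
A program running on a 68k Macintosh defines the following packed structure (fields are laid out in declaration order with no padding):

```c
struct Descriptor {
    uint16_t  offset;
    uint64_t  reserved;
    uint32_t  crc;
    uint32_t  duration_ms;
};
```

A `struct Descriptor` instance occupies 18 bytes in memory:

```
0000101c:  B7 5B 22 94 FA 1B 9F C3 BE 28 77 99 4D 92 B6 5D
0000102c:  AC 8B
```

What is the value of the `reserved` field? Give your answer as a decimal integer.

2491891490394193448

`reserved` follows `offset` (2 bytes), so it starts at byte offset 2 and occupies 8 bytes.
Bytes at offsets 2..9: 22 94 FA 1B 9F C3 BE 28.
Big-endian stores the most-significant byte at the lowest address.
The bytes are already most-significant first: 0x2294FA1B9FC3BE28.
0x2294FA1B9FC3BE28 = 2491891490394193448.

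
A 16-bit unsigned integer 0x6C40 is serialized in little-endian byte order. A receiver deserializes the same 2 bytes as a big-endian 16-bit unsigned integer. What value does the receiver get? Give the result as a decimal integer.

16492

Stored little-endian, the bytes at ascending addresses are 40 6C.
Read back as big-endian, the last byte is least significant, giving 0x406C.
0x406C = 16492.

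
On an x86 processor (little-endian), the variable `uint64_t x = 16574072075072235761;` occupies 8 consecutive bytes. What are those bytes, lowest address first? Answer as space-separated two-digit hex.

16574072075072235761 in hexadecimal, padded to 64 bits, is 0xE602EEBD3466E8F1.
Split into bytes (most-significant first): E6 02 EE BD 34 66 E8 F1.
Little-endian stores the least-significant byte at the lowest address.
So at ascending addresses the bytes are F1 E8 66 34 BD EE 02 E6.

F1 E8 66 34 BD EE 02 E6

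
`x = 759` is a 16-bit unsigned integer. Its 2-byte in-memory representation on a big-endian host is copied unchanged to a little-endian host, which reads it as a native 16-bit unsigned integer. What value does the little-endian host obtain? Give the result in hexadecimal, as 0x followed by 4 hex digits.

0xF702

759 in 16-bit hexadecimal is 0x02F7.
Stored big-endian, the bytes at ascending addresses are 02 F7.
Read back as little-endian, the first byte is least significant, giving 0xF702.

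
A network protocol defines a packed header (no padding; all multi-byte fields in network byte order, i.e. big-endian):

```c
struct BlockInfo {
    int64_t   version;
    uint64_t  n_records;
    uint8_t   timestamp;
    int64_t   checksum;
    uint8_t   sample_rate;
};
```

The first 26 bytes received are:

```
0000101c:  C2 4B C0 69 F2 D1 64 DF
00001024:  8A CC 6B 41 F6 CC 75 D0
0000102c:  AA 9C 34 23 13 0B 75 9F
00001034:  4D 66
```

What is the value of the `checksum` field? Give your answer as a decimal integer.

-7191084140300230835

`checksum` follows `version` (8 B), `n_records` (8 B), `timestamp` (1 B), so it starts at offset 8 + 8 + 1 = 17 and occupies 8 bytes.
Bytes at offsets 17..24: 9C 34 23 13 0B 75 9F 4D.
Big-endian: lowest address holds the most-significant byte.
The bytes are already most-significant first: 0x9C3423130B759F4D.
Top bit is set, so as a signed 64-bit value this is 0x9C3423130B759F4D − 2^64 = -7191084140300230835.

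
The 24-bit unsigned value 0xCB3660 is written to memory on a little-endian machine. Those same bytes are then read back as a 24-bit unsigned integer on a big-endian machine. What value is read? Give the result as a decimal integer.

Stored little-endian, the bytes at ascending addresses are 60 36 CB.
Read back as big-endian, the last byte is least significant, giving 0x6036CB.
0x6036CB = 6305483.

6305483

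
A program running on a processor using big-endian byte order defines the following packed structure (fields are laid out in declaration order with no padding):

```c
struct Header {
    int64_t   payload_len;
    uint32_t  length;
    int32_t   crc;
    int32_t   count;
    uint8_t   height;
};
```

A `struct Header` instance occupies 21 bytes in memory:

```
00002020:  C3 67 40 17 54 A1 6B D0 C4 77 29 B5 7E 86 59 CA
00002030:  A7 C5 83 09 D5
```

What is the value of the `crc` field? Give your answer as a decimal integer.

2122734026

`crc` follows `payload_len` (8 B), `length` (4 B), so it starts at offset 8 + 4 = 12 and occupies 4 bytes.
Bytes at offsets 12..15: 7E 86 59 CA.
In big-endian order the high byte comes first in memory.
The bytes are already most-significant first: 0x7E8659CA.
0x7E8659CA = 2122734026.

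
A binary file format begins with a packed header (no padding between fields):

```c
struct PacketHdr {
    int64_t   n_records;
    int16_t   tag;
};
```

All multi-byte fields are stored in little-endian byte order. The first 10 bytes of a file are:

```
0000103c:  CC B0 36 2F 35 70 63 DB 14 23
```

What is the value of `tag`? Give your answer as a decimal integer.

8980

`tag` follows `n_records` (8 bytes), so it starts at byte offset 8 and occupies 2 bytes.
Bytes at offsets 8..9: 14 23.
Little-endian stores the least-significant byte at the lowest address.
Reassemble most-significant byte first: 23 14 → 0x2314.
0x2314 = 8980.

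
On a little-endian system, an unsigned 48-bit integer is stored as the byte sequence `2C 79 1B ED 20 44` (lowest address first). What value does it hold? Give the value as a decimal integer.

Little-endian: lowest address holds the least-significant byte.
Reassemble most-significant byte first: 44 20 ED 1B 79 2C → 0x4420ED1B792C.
0x4420ED1B792C = 74908207642924.

74908207642924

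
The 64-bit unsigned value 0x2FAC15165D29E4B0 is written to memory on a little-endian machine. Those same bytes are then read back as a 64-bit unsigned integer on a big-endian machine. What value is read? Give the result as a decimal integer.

Stored little-endian, the bytes at ascending addresses are B0 E4 29 5D 16 15 AC 2F.
Read back as big-endian, the last byte is least significant, giving 0xB0E4295D1615AC2F.
0xB0E4295D1615AC2F = 12746358325144562735.

12746358325144562735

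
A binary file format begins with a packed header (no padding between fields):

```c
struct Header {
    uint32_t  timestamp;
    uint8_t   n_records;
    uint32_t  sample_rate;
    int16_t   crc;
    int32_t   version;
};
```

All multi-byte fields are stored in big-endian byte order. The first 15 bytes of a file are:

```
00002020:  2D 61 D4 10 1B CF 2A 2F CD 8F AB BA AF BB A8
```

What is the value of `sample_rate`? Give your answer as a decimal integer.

`sample_rate` follows `timestamp` (4 B), `n_records` (1 B), so it starts at offset 4 + 1 = 5 and occupies 4 bytes.
Bytes at offsets 5..8: CF 2A 2F CD.
In big-endian order the high byte comes first in memory.
The bytes are already most-significant first: 0xCF2A2FCD.
0xCF2A2FCD = 3475648461.

3475648461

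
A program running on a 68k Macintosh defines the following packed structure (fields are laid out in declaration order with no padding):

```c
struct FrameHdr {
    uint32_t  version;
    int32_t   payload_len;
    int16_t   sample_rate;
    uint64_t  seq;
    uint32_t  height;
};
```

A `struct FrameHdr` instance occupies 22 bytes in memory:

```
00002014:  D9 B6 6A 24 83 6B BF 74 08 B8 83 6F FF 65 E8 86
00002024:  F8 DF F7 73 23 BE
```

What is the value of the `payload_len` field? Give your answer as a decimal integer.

`payload_len` follows `version` (4 bytes), so it starts at byte offset 4 and occupies 4 bytes.
Bytes at offsets 4..7: 83 6B BF 74.
In big-endian order the high byte comes first in memory.
The bytes are already most-significant first: 0x836BBF74.
Top bit is set, so as a signed 32-bit value this is 0x836BBF74 − 2^32 = -2090090636.

-2090090636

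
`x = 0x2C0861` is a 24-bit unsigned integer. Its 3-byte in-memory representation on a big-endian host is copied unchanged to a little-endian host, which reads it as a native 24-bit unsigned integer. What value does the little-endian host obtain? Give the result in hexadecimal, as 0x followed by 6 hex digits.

Stored big-endian, the bytes at ascending addresses are 2C 08 61.
Read back as little-endian, the first byte is least significant, giving 0x61082C.

0x61082C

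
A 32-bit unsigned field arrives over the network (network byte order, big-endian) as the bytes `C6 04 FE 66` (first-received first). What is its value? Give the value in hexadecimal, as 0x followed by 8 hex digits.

0xC604FE66

Big-endian stores the most-significant byte at the lowest address.
The bytes are already most-significant first: 0xC604FE66.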